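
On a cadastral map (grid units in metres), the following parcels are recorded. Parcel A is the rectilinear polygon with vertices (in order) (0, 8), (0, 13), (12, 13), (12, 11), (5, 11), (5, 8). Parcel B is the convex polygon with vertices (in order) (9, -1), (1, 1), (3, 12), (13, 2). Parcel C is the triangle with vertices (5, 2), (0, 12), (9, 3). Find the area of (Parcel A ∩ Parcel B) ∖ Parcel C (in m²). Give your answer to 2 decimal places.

|Parcel A ∩ Parcel B| = 7.4545.
|(Parcel A ∩ Parcel B) ∩ Parcel C| = 1.2622.
|(Parcel A ∩ Parcel B) ∖ Parcel C| = 7.4545 − 1.2622 = 6.19.

6.19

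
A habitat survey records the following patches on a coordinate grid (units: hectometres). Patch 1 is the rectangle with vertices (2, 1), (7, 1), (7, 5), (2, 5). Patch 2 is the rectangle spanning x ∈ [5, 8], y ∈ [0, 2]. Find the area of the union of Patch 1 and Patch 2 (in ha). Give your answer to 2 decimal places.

By inclusion–exclusion:
Individual areas: |Patch 1| = 20, |Patch 2| = 6.
|Patch 1∩Patch 2|: x∈[5,7], y∈[1,2] → 2·1 = 2.
|Patch 1 ∪ Patch 2| = 26 − 2 = 24.00.

24.00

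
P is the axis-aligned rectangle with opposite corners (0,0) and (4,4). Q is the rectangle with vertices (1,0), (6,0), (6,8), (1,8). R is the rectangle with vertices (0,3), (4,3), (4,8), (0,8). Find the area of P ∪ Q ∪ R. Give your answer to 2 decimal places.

By inclusion–exclusion:
Individual areas: |P| = 16, |Q| = 40, |R| = 20.
|P∩Q|: x∈[1,4], y∈[0,4] → 3·4 = 12.
|P∩R|: x∈[0,4], y∈[3,4] → 4·1 = 4.
|Q∩R|: x∈[1,4], y∈[3,8] → 3·5 = 15.
|P∩Q∩R| = 3.
|P ∪ Q ∪ R| = 76 − 31 + 3 = 48.00.

48.00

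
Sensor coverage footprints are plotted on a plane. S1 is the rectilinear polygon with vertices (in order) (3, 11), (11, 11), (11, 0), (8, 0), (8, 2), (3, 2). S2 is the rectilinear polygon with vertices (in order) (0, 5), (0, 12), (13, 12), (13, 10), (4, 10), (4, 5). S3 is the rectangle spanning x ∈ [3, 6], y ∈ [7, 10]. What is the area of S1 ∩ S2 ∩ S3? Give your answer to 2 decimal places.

3.00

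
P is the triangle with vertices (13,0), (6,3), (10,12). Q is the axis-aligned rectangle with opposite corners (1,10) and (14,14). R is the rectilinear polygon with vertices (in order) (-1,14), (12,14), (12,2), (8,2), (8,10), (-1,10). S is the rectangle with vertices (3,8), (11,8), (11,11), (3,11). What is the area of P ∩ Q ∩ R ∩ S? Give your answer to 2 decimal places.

1.04

The intersection is the polygon with vertices (9.111,10), (9.556,11), (10.25,11), (10.5,10).
By the shoelace formula its area is 1.04.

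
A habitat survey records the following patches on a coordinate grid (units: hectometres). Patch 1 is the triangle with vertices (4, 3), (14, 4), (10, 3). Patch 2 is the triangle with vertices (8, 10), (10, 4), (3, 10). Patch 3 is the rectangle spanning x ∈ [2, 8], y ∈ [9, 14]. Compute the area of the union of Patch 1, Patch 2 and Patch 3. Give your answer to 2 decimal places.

By inclusion–exclusion:
Individual areas: |Patch 1| = 3, |Patch 2| = 15, |Patch 3| = 30.
|Patch 1∩Patch 2| = 0.
|Patch 1∩Patch 3| = 0.
|Patch 2∩Patch 3| = 4.4167.
|Patch 1∩Patch 2∩Patch 3| = 0.
|Patch 1 ∪ Patch 2 ∪ Patch 3| = 48 − 4.4167 + 0 = 43.58.

43.58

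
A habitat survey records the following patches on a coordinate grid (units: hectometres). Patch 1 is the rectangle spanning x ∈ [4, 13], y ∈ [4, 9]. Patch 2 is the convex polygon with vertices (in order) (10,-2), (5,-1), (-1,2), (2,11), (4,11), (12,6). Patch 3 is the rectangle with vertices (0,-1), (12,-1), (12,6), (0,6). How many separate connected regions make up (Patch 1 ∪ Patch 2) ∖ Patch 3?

3

(Patch 1 ∪ Patch 2) ∖ Patch 3 splits into 3 disjoint pieces (area 46.3667, area 2.625, area 1.75).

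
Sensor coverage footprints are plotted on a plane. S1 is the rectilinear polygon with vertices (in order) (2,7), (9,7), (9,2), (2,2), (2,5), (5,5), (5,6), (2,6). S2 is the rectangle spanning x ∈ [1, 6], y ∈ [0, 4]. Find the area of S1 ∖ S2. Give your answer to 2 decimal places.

24.00

|S1| = 32, |S1∩S2| = 8.
|S1 ∖ S2| = |S1| − |S1∩S2| = 32 − 8 = 24.00.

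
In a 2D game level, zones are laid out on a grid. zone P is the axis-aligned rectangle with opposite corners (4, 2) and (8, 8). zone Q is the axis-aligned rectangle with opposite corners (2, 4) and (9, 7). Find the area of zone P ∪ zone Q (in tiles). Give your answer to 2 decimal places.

33.00

By inclusion–exclusion:
Individual areas: |zone P| = 24, |zone Q| = 21.
|zone P∩zone Q|: x∈[4,8], y∈[4,7] → 4·3 = 12.
|zone P ∪ zone Q| = 45 − 12 = 33.00.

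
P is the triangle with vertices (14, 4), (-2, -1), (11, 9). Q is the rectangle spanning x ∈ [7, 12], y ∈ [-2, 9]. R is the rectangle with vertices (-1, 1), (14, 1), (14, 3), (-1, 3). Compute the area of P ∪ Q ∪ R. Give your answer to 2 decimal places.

88.31

By inclusion–exclusion:
Individual areas: |P| = 47.5, |Q| = 55, |R| = 30.
|P∩Q| = 25.0441.
|P∩R| = 11.4.
|Q∩R|: x∈[7,12], y∈[1,3] → 5·2 = 10.
|P∩Q∩R| = 2.2563.
|P ∪ Q ∪ R| = 132.5 − 46.4441 + 2.2563 = 88.31.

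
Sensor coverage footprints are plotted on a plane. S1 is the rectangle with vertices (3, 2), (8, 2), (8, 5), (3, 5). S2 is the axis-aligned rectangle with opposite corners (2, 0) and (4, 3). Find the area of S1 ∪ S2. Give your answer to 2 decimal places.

By inclusion–exclusion:
Individual areas: |S1| = 15, |S2| = 6.
|S1∩S2|: x∈[3,4], y∈[2,3] → 1·1 = 1.
|S1 ∪ S2| = 21 − 1 = 20.00.

20.00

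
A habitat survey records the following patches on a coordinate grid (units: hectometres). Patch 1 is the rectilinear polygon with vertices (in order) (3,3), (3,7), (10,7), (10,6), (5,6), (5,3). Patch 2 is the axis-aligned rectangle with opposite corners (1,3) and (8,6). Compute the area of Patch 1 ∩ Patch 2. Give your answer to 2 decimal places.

6.00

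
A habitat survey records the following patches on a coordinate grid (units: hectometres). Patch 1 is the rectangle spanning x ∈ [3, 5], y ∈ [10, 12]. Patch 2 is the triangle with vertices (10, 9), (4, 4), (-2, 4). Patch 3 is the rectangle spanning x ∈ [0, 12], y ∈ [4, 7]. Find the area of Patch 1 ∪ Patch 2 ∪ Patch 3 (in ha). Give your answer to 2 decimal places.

43.23

By inclusion–exclusion:
Individual areas: |Patch 1| = 4, |Patch 2| = 15, |Patch 3| = 36.
|Patch 1∩Patch 2| = 0.
|Patch 1∩Patch 3| = 0 (no overlap).
|Patch 2∩Patch 3| = 11.7667.
|Patch 1∩Patch 2∩Patch 3| = 0.
|Patch 1 ∪ Patch 2 ∪ Patch 3| = 55 − 11.7667 + 0 = 43.23.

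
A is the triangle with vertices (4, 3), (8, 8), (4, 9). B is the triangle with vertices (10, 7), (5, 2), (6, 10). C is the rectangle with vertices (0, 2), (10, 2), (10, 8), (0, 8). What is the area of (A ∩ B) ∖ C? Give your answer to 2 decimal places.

|A ∩ B| = 4.3636.
|(A ∩ B) ∩ C| = 3.75.
|(A ∩ B) ∖ C| = 4.3636 − 3.75 = 0.61.

0.61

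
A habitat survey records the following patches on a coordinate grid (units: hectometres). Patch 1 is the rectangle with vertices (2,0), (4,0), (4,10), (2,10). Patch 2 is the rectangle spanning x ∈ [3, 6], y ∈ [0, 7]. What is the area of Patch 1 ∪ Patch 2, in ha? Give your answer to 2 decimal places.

By inclusion–exclusion:
Individual areas: |Patch 1| = 20, |Patch 2| = 21.
|Patch 1∩Patch 2|: x∈[3,4], y∈[0,7] → 1·7 = 7.
|Patch 1 ∪ Patch 2| = 41 − 7 = 34.00.

34.00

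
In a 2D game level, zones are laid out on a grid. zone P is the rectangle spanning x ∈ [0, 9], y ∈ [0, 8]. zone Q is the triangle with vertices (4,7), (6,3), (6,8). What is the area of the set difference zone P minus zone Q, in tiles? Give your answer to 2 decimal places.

|zone P| = 72, |zone P∩zone Q| = 5.
|zone P ∖ zone Q| = |zone P| − |zone P∩zone Q| = 72 − 5 = 67.00.

67.00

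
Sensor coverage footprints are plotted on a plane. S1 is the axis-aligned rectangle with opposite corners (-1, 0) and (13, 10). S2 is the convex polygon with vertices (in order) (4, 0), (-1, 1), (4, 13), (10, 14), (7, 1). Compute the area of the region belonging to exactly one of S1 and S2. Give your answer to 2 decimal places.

92.56

|S1| = 140, |S2| = 89.5, |S1∩S2| = 68.4712.
|S1 △ S2| = |S1| + |S2| − 2·|S1∩S2| = 140 + 89.5 − 136.9423 = 92.56.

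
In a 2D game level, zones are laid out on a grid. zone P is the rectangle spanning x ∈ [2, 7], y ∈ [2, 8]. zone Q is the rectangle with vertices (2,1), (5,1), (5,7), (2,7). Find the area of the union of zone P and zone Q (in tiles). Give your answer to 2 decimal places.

By inclusion–exclusion:
Individual areas: |zone P| = 30, |zone Q| = 18.
|zone P∩zone Q|: x∈[2,5], y∈[2,7] → 3·5 = 15.
|zone P ∪ zone Q| = 48 − 15 = 33.00.

33.00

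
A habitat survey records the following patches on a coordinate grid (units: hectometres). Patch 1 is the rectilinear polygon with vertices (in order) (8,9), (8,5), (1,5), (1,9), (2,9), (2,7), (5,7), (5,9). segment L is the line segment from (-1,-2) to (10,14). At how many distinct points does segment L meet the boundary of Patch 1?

The segment meets the boundary at (6.562,9), (3.812,5).

2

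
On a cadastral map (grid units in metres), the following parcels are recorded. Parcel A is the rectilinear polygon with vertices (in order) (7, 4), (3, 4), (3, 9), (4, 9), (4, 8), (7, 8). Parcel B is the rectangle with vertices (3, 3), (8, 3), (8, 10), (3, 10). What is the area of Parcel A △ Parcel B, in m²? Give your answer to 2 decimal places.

|Parcel A| = 17, |Parcel B| = 35, |Parcel A∩Parcel B| = 17.
|Parcel A △ Parcel B| = |Parcel A| + |Parcel B| − 2·|Parcel A∩Parcel B| = 17 + 35 − 34 = 18.00.

18.00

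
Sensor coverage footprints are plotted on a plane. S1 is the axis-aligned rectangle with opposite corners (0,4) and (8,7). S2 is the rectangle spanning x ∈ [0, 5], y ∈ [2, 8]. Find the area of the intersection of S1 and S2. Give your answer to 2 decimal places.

15.00

|S1∩S2|: x∈[0,5], y∈[4,7] → 5·3 = 15.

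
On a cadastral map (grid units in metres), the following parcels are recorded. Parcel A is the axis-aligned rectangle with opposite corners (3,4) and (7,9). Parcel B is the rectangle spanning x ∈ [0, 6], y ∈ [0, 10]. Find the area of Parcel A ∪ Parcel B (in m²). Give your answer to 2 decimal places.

By inclusion–exclusion:
Individual areas: |Parcel A| = 20, |Parcel B| = 60.
|Parcel A∩Parcel B|: x∈[3,6], y∈[4,9] → 3·5 = 15.
|Parcel A ∪ Parcel B| = 80 − 15 = 65.00.

65.00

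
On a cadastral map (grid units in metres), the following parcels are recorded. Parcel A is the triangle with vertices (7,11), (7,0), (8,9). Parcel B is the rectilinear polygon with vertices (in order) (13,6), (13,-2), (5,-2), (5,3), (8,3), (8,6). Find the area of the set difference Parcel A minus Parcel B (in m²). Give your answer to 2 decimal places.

|Parcel A| = 5.5, |Parcel A∩Parcel B| = 0.5.
|Parcel A ∖ Parcel B| = |Parcel A| − |Parcel A∩Parcel B| = 5.5 − 0.5 = 5.00.

5.00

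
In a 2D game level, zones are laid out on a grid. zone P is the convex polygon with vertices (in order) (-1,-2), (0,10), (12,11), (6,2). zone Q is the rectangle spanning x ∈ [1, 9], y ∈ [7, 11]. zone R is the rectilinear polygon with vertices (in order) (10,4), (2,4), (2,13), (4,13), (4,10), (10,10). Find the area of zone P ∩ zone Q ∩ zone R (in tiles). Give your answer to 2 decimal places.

The intersection is the polygon with vertices (9,7), (2,7), (2,10.167), (4,10.333), (4,10), (9,10).
By the shoelace formula its area is 21.50.

21.50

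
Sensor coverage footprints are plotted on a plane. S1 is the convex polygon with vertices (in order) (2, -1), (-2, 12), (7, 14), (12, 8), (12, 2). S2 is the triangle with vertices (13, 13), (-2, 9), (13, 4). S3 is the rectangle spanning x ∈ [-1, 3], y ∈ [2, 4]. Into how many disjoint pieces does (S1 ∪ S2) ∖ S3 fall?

(S1 ∪ S2) ∖ S3 is a single connected region.

1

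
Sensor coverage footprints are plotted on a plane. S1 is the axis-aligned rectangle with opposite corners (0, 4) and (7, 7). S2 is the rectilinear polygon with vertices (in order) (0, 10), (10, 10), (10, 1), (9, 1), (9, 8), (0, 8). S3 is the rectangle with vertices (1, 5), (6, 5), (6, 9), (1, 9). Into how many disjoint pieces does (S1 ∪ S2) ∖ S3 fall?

(S1 ∪ S2) ∖ S3 splits into 2 disjoint pieces (area 11, area 22).

2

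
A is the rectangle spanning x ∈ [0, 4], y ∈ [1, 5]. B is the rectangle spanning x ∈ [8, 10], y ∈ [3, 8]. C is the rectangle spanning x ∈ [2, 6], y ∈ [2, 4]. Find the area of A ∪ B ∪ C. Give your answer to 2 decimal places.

By inclusion–exclusion:
Individual areas: |A| = 16, |B| = 10, |C| = 8.
|A∩B| = 0 (no overlap).
|A∩C|: x∈[2,4], y∈[2,4] → 2·2 = 4.
|B∩C| = 0 (no overlap).
|A∩B∩C| = 0.
|A ∪ B ∪ C| = 34 − 4 + 0 = 30.00.

30.00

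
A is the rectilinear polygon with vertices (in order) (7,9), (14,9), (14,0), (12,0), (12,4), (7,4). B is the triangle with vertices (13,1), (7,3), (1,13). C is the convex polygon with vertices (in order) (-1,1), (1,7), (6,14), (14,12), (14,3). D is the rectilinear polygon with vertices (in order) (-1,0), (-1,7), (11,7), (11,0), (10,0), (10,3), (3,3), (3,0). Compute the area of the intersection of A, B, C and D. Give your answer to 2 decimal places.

The intersection is the polygon with vertices (10,4), (7,4), (7,7).
By the shoelace formula its area is 4.50.

4.50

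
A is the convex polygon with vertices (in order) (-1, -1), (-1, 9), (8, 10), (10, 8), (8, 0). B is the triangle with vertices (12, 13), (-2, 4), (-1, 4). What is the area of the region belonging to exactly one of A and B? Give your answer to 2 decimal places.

97.19

|A| = 100, |B| = 4.5, |A∩B| = 3.6561.
|A △ B| = |A| + |B| − 2·|A∩B| = 100 + 4.5 − 7.3121 = 97.19.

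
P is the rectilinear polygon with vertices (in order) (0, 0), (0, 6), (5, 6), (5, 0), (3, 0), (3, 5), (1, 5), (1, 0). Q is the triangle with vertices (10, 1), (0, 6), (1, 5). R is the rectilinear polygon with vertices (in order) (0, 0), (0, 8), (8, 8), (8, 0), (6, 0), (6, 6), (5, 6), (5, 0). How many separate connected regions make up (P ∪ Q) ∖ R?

2

(P ∪ Q) ∖ R splits into 2 disjoint pieces (area 0.25, area 0.1111).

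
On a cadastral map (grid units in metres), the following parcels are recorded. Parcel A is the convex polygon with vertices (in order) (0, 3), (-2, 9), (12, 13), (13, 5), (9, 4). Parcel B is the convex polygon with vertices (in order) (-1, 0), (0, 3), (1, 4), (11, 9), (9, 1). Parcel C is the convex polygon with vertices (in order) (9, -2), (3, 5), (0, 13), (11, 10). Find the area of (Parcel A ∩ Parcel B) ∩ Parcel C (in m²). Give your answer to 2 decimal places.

The region (Parcel A ∩ Parcel B) ∩ Parcel C is the polygon with vertices (4.304,3.478), (3,5), (10.818,8.909), (10.5,7), (9.8,4.2), (9,4).
By the shoelace formula its area is 21.55.

21.55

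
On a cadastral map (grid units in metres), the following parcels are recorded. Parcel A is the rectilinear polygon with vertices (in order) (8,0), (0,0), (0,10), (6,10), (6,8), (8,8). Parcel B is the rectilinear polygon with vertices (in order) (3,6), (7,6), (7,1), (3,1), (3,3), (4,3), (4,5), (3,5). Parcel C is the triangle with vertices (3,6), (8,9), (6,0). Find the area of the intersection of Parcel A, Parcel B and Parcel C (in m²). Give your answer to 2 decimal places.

12.14

The intersection is the polygon with vertices (7,4.5), (6.222,1), (5.5,1), (4,4), (4,5), (3.5,5), (3,6), (7,6).
By the shoelace formula its area is 12.14.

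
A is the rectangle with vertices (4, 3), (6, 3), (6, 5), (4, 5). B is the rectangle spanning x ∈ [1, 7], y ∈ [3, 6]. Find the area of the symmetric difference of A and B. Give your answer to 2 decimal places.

14.00

|A∩B|: x∈[4,6], y∈[3,5] → 2·2 = 4.
|A △ B| = |A| + |B| − 2·|A∩B| = 4 + 18 − 8 = 14.00.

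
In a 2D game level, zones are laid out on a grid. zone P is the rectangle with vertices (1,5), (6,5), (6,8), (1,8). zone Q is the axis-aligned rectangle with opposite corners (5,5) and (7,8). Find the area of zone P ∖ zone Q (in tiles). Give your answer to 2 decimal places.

12.00

|zone P∩zone Q|: x∈[5,6], y∈[5,8] → 1·3 = 3.
|zone P| = 15.
|zone P ∖ zone Q| = |zone P| − |zone P∩zone Q| = 15 − 3 = 12.00.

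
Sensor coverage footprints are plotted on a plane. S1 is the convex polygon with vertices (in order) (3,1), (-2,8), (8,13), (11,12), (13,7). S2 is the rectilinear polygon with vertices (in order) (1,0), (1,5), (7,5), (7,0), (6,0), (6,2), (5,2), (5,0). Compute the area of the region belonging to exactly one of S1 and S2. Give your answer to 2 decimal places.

94.20

|S1| = 99, |S2| = 28, |S1∩S2| = 16.4.
|S1 △ S2| = |S1| + |S2| − 2·|S1∩S2| = 99 + 28 − 32.8 = 94.20.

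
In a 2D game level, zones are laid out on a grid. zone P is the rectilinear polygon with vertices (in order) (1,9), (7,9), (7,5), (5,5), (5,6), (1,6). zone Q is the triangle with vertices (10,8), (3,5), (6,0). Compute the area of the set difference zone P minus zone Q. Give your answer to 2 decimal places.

17.43

|zone P| = 20, |zone P∩zone Q| = 2.5714.
|zone P ∖ zone Q| = |zone P| − |zone P∩zone Q| = 20 − 2.5714 = 17.43.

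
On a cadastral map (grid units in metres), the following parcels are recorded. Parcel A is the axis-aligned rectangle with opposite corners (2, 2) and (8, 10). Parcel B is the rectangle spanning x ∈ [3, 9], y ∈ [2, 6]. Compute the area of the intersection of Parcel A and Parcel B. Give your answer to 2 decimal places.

20.00

|Parcel A∩Parcel B|: x∈[3,8], y∈[2,6] → 5·4 = 20.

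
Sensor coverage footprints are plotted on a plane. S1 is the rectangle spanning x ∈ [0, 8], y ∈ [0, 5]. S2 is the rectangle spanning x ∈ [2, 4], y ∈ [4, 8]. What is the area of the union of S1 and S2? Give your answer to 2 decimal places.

46.00

By inclusion–exclusion:
Individual areas: |S1| = 40, |S2| = 8.
|S1∩S2|: x∈[2,4], y∈[4,5] → 2·1 = 2.
|S1 ∪ S2| = 48 − 2 = 46.00.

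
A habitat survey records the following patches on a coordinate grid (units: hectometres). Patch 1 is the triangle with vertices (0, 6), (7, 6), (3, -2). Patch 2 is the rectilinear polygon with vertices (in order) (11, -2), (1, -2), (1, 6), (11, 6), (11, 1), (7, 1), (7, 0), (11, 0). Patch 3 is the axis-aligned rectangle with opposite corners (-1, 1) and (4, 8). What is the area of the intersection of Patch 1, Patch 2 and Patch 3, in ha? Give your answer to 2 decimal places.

The intersection is the polygon with vertices (1,3.333), (1,6), (4,6), (4,1), (1.875,1).
By the shoelace formula its area is 13.98.

13.98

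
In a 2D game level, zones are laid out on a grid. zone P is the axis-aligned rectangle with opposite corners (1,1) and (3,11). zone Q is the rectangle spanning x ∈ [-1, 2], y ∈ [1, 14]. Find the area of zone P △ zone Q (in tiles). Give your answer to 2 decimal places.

|zone P∩zone Q|: x∈[1,2], y∈[1,11] → 1·10 = 10.
|zone P △ zone Q| = |zone P| + |zone Q| − 2·|zone P∩zone Q| = 20 + 39 − 20 = 39.00.

39.00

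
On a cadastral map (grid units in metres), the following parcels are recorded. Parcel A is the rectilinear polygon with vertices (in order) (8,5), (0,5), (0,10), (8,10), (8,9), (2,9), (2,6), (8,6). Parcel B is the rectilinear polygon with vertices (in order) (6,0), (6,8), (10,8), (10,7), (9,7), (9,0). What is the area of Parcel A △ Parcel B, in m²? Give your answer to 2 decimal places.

43.00

|Parcel A| = 22, |Parcel B| = 25, |Parcel A∩Parcel B| = 2.
|Parcel A △ Parcel B| = |Parcel A| + |Parcel B| − 2·|Parcel A∩Parcel B| = 22 + 25 − 4 = 43.00.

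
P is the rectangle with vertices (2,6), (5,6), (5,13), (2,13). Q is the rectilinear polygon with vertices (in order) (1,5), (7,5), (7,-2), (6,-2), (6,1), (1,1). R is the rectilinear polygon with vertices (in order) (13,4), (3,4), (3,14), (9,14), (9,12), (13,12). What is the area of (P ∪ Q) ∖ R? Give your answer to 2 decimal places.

|P ∪ Q| = 48.
|(P ∪ Q) ∩ R| = 18.
|(P ∪ Q) ∖ R| = 48 − 18 = 30.00.

30.00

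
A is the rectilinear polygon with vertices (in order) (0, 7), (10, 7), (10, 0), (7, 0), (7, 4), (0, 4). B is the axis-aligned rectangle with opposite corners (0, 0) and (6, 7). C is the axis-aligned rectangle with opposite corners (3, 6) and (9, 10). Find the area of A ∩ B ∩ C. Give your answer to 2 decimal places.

The intersection is the polygon with vertices (6,6), (3,6), (3,7), (6,7).
By the shoelace formula its area is 3.00.

3.00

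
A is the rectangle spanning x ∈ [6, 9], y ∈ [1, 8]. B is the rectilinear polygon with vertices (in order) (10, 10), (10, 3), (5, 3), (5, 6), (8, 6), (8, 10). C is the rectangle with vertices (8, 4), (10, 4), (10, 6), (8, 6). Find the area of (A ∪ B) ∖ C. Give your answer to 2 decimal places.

29.00

|A ∪ B| = 33.
|(A ∪ B) ∩ C| = 4.
|(A ∪ B) ∖ C| = 33 − 4 = 29.00.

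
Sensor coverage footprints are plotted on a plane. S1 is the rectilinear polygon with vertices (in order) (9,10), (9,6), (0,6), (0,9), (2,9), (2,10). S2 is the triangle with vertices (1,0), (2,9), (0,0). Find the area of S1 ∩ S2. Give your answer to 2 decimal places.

0.50

The intersection is the polygon with vertices (1.333,6), (2,9), (1.667,6).
By the shoelace formula its area is 0.50.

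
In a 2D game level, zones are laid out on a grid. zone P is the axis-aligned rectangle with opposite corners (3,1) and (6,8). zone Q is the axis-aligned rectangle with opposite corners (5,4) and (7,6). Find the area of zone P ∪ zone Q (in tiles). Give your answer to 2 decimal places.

23.00

By inclusion–exclusion:
Individual areas: |zone P| = 21, |zone Q| = 4.
|zone P∩zone Q|: x∈[5,6], y∈[4,6] → 1·2 = 2.
|zone P ∪ zone Q| = 25 − 2 = 23.00.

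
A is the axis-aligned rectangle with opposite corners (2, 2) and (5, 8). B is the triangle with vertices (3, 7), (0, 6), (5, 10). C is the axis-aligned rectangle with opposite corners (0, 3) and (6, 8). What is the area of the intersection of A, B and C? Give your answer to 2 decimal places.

1.40

The intersection is the polygon with vertices (3,7), (2,6.667), (2,7.6), (2.5,8), (3.667,8).
By the shoelace formula its area is 1.40.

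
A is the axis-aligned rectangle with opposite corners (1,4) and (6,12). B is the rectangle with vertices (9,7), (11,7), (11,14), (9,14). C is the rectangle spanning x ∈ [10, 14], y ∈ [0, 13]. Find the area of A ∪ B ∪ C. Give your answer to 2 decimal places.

100.00

By inclusion–exclusion:
Individual areas: |A| = 40, |B| = 14, |C| = 52.
|A∩B| = 0 (no overlap).
|A∩C| = 0 (no overlap).
|B∩C|: x∈[10,11], y∈[7,13] → 1·6 = 6.
|A∩B∩C| = 0.
|A ∪ B ∪ C| = 106 − 6 + 0 = 100.00.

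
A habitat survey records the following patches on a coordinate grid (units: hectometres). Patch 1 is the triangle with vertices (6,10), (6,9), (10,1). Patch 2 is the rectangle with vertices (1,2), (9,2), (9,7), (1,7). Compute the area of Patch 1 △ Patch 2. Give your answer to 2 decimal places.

40.25

|Patch 1| = 2, |Patch 2| = 40, |Patch 1∩Patch 2| = 0.875.
|Patch 1 △ Patch 2| = |Patch 1| + |Patch 2| − 2·|Patch 1∩Patch 2| = 2 + 40 − 1.75 = 40.25.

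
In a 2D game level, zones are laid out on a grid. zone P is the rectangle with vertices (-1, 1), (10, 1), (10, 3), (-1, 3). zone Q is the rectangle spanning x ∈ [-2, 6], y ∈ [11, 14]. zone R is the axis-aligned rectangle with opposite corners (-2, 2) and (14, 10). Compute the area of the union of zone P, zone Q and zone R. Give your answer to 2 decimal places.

By inclusion–exclusion:
Individual areas: |zone P| = 22, |zone Q| = 24, |zone R| = 128.
|zone P∩zone Q| = 0 (no overlap).
|zone P∩zone R|: x∈[-1,10], y∈[2,3] → 11·1 = 11.
|zone Q∩zone R| = 0 (no overlap).
|zone P∩zone Q∩zone R| = 0.
|zone P ∪ zone Q ∪ zone R| = 174 − 11 + 0 = 163.00.

163.00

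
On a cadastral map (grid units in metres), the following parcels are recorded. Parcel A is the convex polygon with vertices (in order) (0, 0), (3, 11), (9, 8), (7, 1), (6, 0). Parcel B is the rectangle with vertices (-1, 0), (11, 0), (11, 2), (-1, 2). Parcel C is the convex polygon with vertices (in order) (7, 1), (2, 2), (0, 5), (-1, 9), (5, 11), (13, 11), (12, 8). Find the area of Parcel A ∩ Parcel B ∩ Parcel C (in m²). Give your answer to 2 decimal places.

The intersection is the polygon with vertices (7.286,2), (7,1), (2,2).
By the shoelace formula its area is 2.64.

2.64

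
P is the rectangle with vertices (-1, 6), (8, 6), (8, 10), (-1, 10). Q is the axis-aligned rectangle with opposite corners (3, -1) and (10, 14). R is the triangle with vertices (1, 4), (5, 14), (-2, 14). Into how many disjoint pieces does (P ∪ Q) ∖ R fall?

2

(P ∪ Q) ∖ R splits into 2 disjoint pieces (area 3.2, area 101.8).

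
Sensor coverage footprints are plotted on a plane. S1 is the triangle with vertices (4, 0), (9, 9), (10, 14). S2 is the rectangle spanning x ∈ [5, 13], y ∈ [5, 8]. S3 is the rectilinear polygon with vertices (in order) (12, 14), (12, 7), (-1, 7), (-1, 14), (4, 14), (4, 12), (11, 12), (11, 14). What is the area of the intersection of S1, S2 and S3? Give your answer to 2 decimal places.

The intersection is the polygon with vertices (7.429,8), (8.444,8), (7.889,7), (7,7).
By the shoelace formula its area is 0.95.

0.95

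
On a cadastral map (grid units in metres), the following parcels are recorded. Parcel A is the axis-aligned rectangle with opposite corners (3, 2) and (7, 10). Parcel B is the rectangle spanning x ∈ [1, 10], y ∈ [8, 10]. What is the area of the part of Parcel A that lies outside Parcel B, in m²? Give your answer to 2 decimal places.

|Parcel A∩Parcel B|: x∈[3,7], y∈[8,10] → 4·2 = 8.
|Parcel A| = 32.
|Parcel A ∖ Parcel B| = |Parcel A| − |Parcel A∩Parcel B| = 32 − 8 = 24.00.

24.00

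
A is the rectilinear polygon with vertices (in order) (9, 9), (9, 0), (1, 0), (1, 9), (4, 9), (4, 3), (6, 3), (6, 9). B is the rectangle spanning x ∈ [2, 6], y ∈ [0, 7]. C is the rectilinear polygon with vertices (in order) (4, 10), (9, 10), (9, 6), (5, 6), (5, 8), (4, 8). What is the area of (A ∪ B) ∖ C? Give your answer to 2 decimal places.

|A ∪ B| = 68.
|(A ∪ B) ∩ C| = 10.
|(A ∪ B) ∖ C| = 68 − 10 = 58.00.

58.00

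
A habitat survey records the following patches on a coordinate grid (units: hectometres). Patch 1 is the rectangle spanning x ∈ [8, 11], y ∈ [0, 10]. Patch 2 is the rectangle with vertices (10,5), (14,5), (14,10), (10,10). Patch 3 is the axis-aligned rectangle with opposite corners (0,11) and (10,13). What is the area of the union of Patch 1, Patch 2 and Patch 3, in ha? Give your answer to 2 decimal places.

By inclusion–exclusion:
Individual areas: |Patch 1| = 30, |Patch 2| = 20, |Patch 3| = 20.
|Patch 1∩Patch 2|: x∈[10,11], y∈[5,10] → 1·5 = 5.
|Patch 1∩Patch 3| = 0 (no overlap).
|Patch 2∩Patch 3| = 0 (no overlap).
|Patch 1∩Patch 2∩Patch 3| = 0.
|Patch 1 ∪ Patch 2 ∪ Patch 3| = 70 − 5 + 0 = 65.00.

65.00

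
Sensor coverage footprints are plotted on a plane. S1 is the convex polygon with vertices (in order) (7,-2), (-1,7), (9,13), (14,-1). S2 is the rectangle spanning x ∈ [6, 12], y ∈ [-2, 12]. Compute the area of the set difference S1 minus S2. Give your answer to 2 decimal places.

49.16

|S1| = 120.5, |S1∩S2| = 71.3399.
|S1 ∖ S2| = |S1| − |S1∩S2| = 120.5 − 71.3399 = 49.16.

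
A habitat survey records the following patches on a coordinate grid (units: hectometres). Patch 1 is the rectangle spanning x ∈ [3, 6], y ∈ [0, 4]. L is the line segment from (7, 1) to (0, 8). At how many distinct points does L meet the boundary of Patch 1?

The segment meets the boundary at (4,4), (6,2).

2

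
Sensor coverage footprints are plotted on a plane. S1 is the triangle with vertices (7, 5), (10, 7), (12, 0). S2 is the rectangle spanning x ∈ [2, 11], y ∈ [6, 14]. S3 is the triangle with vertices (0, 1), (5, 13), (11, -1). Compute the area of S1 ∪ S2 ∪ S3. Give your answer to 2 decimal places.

By inclusion–exclusion:
Individual areas: |S1| = 12.5, |S2| = 72, |S3| = 71.
|S1∩S2| = 0.8929.
|S1∩S3| = 2.3148.
|S2∩S3| = 20.7083.
|S1∩S2∩S3| = 0.
|S1 ∪ S2 ∪ S3| = 155.5 − 23.916 + 0 = 131.58.

131.58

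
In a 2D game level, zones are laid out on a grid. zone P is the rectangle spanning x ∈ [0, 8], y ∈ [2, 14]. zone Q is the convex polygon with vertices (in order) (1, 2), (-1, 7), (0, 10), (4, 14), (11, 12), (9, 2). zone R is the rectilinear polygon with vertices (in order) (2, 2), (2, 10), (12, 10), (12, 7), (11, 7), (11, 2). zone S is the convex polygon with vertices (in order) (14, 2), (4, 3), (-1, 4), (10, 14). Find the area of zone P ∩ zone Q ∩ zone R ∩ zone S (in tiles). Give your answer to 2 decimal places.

The intersection is the polygon with vertices (2,6.727), (5.6,10), (8,10), (8,2.6), (4,3), (2,3.4).
By the shoelace formula its area is 36.51.

36.51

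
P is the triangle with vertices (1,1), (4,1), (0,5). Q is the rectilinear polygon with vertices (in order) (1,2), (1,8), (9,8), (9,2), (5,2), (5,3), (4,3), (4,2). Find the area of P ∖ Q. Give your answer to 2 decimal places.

|P| = 6, |P∩Q| = 2.
|P ∖ Q| = |P| − |P∩Q| = 6 − 2 = 4.00.

4.00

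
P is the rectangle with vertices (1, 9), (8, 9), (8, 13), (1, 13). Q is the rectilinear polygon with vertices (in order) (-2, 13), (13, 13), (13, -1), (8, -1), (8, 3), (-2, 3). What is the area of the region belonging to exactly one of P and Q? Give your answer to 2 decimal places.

|P| = 28, |Q| = 170, |P∩Q| = 28.
|P △ Q| = |P| + |Q| − 2·|P∩Q| = 28 + 170 − 56 = 142.00.

142.00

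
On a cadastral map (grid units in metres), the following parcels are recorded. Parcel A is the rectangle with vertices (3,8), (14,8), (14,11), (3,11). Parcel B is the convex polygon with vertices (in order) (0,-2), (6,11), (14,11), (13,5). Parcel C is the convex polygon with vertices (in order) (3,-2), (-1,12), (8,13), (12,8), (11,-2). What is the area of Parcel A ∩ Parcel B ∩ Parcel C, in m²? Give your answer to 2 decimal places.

The intersection is the polygon with vertices (4.615,8), (6,11), (9.6,11), (12,8).
By the shoelace formula its area is 16.48.

16.48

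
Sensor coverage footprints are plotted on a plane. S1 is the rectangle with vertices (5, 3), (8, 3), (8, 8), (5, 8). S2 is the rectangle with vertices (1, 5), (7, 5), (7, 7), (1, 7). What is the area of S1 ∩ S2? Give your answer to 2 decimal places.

4.00

|S1∩S2|: x∈[5,7], y∈[5,7] → 2·2 = 4.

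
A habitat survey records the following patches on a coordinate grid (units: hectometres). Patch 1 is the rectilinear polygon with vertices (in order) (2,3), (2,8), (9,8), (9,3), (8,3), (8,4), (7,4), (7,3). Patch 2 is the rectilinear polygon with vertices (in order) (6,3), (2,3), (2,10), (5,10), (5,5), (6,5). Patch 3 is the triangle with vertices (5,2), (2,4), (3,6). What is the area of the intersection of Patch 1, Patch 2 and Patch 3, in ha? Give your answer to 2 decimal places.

3.50

The intersection is the polygon with vertices (3.5,3), (2,4), (3,6), (4.5,3).
By the shoelace formula its area is 3.50.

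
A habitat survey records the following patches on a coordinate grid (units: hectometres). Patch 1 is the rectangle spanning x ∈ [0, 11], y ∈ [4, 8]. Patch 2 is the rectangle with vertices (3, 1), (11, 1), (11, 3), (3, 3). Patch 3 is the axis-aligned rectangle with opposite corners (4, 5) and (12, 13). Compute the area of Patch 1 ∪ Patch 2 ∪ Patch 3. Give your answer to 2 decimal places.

103.00

By inclusion–exclusion:
Individual areas: |Patch 1| = 44, |Patch 2| = 16, |Patch 3| = 64.
|Patch 1∩Patch 2| = 0 (no overlap).
|Patch 1∩Patch 3|: x∈[4,11], y∈[5,8] → 7·3 = 21.
|Patch 2∩Patch 3| = 0 (no overlap).
|Patch 1∩Patch 2∩Patch 3| = 0.
|Patch 1 ∪ Patch 2 ∪ Patch 3| = 124 − 21 + 0 = 103.00.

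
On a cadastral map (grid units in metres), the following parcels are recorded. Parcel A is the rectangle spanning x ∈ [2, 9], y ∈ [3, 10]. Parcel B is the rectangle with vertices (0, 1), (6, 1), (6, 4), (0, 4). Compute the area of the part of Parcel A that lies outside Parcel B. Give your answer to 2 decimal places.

|Parcel A∩Parcel B|: x∈[2,6], y∈[3,4] → 4·1 = 4.
|Parcel A| = 49.
|Parcel A ∖ Parcel B| = |Parcel A| − |Parcel A∩Parcel B| = 49 − 4 = 45.00.

45.00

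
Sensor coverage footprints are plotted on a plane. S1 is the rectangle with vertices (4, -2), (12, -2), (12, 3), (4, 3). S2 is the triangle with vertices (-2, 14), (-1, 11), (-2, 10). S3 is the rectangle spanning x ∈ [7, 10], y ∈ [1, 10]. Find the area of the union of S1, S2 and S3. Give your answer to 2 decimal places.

By inclusion–exclusion:
Individual areas: |S1| = 40, |S2| = 2, |S3| = 27.
|S1∩S2| = 0.
|S1∩S3|: x∈[7,10], y∈[1,3] → 3·2 = 6.
|S2∩S3| = 0.
|S1∩S2∩S3| = 0.
|S1 ∪ S2 ∪ S3| = 69 − 6 + 0 = 63.00.

63.00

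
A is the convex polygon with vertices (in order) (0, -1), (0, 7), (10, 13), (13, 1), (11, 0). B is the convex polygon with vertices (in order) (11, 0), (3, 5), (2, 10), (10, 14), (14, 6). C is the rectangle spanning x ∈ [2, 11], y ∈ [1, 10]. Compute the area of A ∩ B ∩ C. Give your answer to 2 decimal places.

59.16

The intersection is the polygon with vertices (11,9), (11,1), (9.4,1), (3,5), (2.321,8.393), (5,10), (10.75,10).
By the shoelace formula its area is 59.16.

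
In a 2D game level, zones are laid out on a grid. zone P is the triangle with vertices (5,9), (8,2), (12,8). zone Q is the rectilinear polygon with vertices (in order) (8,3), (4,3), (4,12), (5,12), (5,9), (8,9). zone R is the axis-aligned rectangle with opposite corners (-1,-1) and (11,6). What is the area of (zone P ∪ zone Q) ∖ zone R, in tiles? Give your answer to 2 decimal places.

22.81

|zone P ∪ zone Q| = 40.3571.
|(zone P ∪ zone Q) ∩ zone R| = 17.5476.
|(zone P ∪ zone Q) ∖ zone R| = 40.3571 − 17.5476 = 22.81.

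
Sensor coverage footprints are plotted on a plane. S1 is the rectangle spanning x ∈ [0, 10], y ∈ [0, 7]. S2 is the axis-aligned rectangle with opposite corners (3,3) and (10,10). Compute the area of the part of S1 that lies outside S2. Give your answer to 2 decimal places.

42.00

|S1∩S2|: x∈[3,10], y∈[3,7] → 7·4 = 28.
|S1| = 70.
|S1 ∖ S2| = |S1| − |S1∩S2| = 70 − 28 = 42.00.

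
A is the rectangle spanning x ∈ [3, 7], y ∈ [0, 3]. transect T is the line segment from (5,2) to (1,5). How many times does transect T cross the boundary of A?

1

The segment meets the boundary at (3.667,3).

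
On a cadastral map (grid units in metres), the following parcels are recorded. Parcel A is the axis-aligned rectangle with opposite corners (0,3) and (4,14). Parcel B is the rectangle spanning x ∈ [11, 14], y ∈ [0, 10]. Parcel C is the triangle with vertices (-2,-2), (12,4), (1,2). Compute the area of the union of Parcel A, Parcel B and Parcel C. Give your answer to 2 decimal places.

By inclusion–exclusion:
Individual areas: |Parcel A| = 44, |Parcel B| = 30, |Parcel C| = 19.
|Parcel A∩Parcel B| = 0 (no overlap).
|Parcel A∩Parcel C| = 0.
|Parcel B∩Parcel C| = 0.1234.
|Parcel A∩Parcel B∩Parcel C| = 0.
|Parcel A ∪ Parcel B ∪ Parcel C| = 93 − 0.1234 + 0 = 92.88.

92.88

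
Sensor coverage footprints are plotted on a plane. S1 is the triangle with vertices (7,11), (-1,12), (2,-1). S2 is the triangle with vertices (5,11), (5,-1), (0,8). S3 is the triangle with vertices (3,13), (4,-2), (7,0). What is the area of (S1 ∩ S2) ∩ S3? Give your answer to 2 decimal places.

The region (S1 ∩ S2) ∩ S3 is the polygon with vertices (3.831,10.299), (5,6.5), (5,6.2), (3.667,3), (3.205,9.923).
By the shoelace formula its area is 7.03.

7.03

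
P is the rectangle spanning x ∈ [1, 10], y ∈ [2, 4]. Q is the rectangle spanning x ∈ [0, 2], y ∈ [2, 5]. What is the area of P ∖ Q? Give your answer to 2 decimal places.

16.00

|P∩Q|: x∈[1,2], y∈[2,4] → 1·2 = 2.
|P| = 18.
|P ∖ Q| = |P| − |P∩Q| = 18 − 2 = 16.00.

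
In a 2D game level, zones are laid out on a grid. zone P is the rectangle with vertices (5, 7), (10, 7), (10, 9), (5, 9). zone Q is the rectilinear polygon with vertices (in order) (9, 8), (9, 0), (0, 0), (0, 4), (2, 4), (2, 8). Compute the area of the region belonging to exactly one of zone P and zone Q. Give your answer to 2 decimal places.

66.00

|zone P| = 10, |zone Q| = 64, |zone P∩zone Q| = 4.
|zone P △ zone Q| = |zone P| + |zone Q| − 2·|zone P∩zone Q| = 10 + 64 − 8 = 66.00.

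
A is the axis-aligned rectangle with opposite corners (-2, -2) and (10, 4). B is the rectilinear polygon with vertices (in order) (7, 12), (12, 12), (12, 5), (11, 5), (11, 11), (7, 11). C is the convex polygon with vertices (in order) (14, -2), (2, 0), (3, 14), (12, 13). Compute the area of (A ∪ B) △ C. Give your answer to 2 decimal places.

138.98

|A ∪ B| = 83.
|(A ∪ B) ∩ C| = 47.7619.
|(A ∪ B) △ C| = 83 + 151.5 − 95.5238 = 138.98.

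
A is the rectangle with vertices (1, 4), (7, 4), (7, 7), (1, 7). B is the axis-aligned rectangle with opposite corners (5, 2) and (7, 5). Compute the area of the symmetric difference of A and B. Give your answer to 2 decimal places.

|A∩B|: x∈[5,7], y∈[4,5] → 2·1 = 2.
|A △ B| = |A| + |B| − 2·|A∩B| = 18 + 6 − 4 = 20.00.

20.00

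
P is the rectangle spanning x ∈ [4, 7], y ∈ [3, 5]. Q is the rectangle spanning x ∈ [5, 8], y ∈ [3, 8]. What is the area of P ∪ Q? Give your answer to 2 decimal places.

17.00

By inclusion–exclusion:
Individual areas: |P| = 6, |Q| = 15.
|P∩Q|: x∈[5,7], y∈[3,5] → 2·2 = 4.
|P ∪ Q| = 21 − 4 = 17.00.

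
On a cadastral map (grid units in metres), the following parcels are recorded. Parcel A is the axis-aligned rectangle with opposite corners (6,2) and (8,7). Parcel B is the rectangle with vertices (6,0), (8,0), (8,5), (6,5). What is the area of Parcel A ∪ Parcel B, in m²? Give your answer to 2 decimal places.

14.00

By inclusion–exclusion:
Individual areas: |Parcel A| = 10, |Parcel B| = 10.
|Parcel A∩Parcel B|: x∈[6,8], y∈[2,5] → 2·3 = 6.
|Parcel A ∪ Parcel B| = 20 − 6 = 14.00.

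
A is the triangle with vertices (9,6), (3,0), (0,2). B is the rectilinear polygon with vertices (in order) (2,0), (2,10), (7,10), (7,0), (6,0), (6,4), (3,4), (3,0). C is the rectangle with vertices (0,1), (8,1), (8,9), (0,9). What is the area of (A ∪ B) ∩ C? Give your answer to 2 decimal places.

|A ∪ B| = 48.3333.
|(A ∪ B) ∩ C| = 40.47.

40.47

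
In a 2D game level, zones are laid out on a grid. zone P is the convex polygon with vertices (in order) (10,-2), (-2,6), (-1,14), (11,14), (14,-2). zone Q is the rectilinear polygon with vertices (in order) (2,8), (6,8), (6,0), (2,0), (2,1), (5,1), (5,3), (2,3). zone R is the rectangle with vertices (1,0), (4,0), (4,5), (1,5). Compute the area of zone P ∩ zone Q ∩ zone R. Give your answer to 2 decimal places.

The intersection is the polygon with vertices (2.5,3), (2,3.333), (2,5), (4,5), (4,3).
By the shoelace formula its area is 3.92.

3.92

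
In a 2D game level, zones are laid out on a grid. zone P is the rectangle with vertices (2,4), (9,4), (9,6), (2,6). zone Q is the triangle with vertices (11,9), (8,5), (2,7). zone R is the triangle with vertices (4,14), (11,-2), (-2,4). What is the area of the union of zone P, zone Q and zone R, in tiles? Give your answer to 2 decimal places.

By inclusion–exclusion:
Individual areas: |zone P| = 14, |zone Q| = 15, |zone R| = 83.
|zone P∩zone Q| = 1.875.
|zone P∩zone R| = 11.875.
|zone Q∩zone R| = 7.5961.
|zone P∩zone Q∩zone R| = 1.2195.
|zone P ∪ zone Q ∪ zone R| = 112 − 21.3461 + 1.2195 = 91.87.

91.87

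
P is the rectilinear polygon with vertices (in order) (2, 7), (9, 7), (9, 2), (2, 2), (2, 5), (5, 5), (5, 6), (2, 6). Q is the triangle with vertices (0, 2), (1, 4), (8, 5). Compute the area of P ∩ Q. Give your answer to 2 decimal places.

4.18

The intersection is the polygon with vertices (2,4.143), (8,5), (2,2.75).
By the shoelace formula its area is 4.18.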